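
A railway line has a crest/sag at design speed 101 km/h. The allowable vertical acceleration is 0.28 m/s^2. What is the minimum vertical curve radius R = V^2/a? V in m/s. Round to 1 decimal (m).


Convert speed: V = 101 / 3.6 = 28.0556 m/s
V^2 = 787.1142 m^2/s^2
R_v = 787.1142 / 0.28
R_v = 2811.1 m

2811.1


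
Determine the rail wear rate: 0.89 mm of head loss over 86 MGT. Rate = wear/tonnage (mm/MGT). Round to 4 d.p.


Wear rate = total wear / cumulative tonnage
Rate = 0.89 / 86
Rate = 0.0103 mm/MGT

0.0103


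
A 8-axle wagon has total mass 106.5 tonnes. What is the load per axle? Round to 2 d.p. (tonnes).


Load per axle = total weight / number of axles
Load = 106.5 / 8
Load = 13.31 tonnes

13.31


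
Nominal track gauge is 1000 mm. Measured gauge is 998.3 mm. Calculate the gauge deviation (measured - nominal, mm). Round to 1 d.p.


Deviation = measured - nominal
Deviation = 998.3 - 1000
Deviation = -1.7 mm

-1.7


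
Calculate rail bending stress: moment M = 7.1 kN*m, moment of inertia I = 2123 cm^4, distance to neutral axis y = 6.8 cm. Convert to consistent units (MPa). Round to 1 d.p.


Convert units:
M = 7.1 kN*m = 7100000 N*mm
y = 6.8 cm = 68 mm
I = 2123 cm^4 = 21230000 mm^4
sigma = 7100000 * 68 / 21230000
sigma = 22.7 MPa

22.7


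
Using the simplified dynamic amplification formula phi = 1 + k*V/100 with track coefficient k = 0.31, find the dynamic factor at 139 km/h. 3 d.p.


phi = 1 + k * V / 100
phi = 1 + 0.31 * 139 / 100
phi = 1 + 0.4309
phi = 1.431

1.431


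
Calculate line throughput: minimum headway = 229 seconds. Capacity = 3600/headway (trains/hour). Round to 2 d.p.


Capacity = 3600 / headway
Capacity = 3600 / 229
Capacity = 15.72 trains/hour

15.72


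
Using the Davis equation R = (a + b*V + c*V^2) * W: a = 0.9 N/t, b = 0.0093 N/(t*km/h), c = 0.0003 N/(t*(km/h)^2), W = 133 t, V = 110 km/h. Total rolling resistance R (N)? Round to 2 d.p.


b*V = 0.0093 * 110 = 1.023
c*V^2 = 0.0003 * 12100 = 3.63
R_per_t = 0.9 + 1.023 + 3.63 = 5.553 N/t
R_total = 5.553 * 133 = 738.55 N

738.55


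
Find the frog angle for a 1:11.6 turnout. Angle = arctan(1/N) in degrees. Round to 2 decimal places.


1/N = 1/11.6 = 0.086207
angle = arctan(0.086207) = 0.085994 rad
angle = 0.085994 * 180/pi = 4.93 degrees

4.93


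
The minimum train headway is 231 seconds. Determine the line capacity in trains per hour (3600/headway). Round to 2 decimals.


Capacity = 3600 / headway
Capacity = 3600 / 231
Capacity = 15.58 trains/hour

15.58


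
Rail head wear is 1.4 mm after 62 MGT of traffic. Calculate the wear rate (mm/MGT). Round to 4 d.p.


Wear rate = total wear / cumulative tonnage
Rate = 1.4 / 62
Rate = 0.0226 mm/MGT

0.0226


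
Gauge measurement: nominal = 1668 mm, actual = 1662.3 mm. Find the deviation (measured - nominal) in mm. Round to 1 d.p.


Deviation = measured - nominal
Deviation = 1662.3 - 1668
Deviation = -5.7 mm

-5.7


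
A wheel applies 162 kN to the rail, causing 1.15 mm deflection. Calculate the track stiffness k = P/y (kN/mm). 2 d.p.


Track stiffness k = P / y
k = 162 / 1.15
k = 140.87 kN/mm

140.87


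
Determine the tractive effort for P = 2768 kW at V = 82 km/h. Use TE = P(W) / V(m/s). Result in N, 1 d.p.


Convert: P = 2768 kW = 2768000 W
V = 82 / 3.6 = 22.7778 m/s
TE = 2768000 / 22.7778
TE = 121522.0 N

121522.0


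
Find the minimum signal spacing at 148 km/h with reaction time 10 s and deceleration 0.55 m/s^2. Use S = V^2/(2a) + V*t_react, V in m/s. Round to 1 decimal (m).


V = 148 / 3.6 = 41.1111 m/s
Braking distance = 41.1111^2 / (2*0.55) = 1536.4759 m
Sighting distance = 41.1111 * 10 = 411.1111 m
S = 1536.4759 + 411.1111 = 1947.6 m

1947.6


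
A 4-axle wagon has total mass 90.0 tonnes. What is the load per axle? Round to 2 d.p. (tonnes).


Load per axle = total weight / number of axles
Load = 90.0 / 4
Load = 22.50 tonnes

22.50


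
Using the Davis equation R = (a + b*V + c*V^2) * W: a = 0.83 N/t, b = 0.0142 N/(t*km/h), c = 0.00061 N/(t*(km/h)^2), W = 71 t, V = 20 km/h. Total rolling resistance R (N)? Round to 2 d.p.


b*V = 0.0142 * 20 = 0.284
c*V^2 = 0.00061 * 400 = 0.244
R_per_t = 0.83 + 0.284 + 0.244 = 1.358 N/t
R_total = 1.358 * 71 = 96.42 N

96.42


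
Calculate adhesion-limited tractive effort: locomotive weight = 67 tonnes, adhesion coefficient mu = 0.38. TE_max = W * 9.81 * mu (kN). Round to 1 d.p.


TE_max = W * g * mu
TE_max = 67 * 9.81 * 0.38
TE_max = 657.27 * 0.38
TE_max = 249.8 kN

249.8


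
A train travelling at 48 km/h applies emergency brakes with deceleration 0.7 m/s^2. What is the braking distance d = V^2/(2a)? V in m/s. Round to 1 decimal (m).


Convert speed: V = 48 / 3.6 = 13.3333 m/s
V^2 = 177.7778
d = 177.7778 / (2 * 0.7)
d = 177.7778 / 1.4
d = 127.0 m

127.0


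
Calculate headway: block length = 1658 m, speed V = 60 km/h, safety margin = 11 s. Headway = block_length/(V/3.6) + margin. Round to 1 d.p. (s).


V = 60 / 3.6 = 16.6667 m/s
Block traversal time = 1658 / 16.6667 = 99.48 s
Headway = 99.48 + 11
Headway = 110.5 s

110.5


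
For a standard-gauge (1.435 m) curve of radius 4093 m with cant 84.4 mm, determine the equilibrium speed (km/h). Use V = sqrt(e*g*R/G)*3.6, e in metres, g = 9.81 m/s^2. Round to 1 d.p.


Convert cant: e = 84.4 mm = 0.0844 m
V_ms = sqrt(0.0844 * 9.81 * 4093 / 1.435)
V_ms = sqrt(2361.57258) = 48.596 m/s
V = 48.596 * 3.6 = 174.9 km/h

174.9


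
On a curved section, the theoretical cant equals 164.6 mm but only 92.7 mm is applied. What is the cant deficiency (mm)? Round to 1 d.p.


Cant deficiency = equilibrium cant - actual cant
CD = 164.6 - 92.7
CD = 71.9 mm

71.9


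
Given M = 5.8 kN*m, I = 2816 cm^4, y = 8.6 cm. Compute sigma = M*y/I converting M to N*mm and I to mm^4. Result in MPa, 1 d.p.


Convert units:
M = 5.8 kN*m = 5800000 N*mm
y = 8.6 cm = 86 mm
I = 2816 cm^4 = 28160000 mm^4
sigma = 5800000 * 86 / 28160000
sigma = 17.7 MPa

17.7


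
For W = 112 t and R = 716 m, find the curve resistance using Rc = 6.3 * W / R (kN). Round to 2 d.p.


Rc = 6.3 * W / R
Rc = 6.3 * 112 / 716
Rc = 705.6 / 716
Rc = 0.99 kN

0.99


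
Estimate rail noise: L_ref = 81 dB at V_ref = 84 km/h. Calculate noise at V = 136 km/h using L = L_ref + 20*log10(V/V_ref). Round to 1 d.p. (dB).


V/V_ref = 136 / 84 = 1.619048
log10(1.619048) = 0.20926
20 * 0.20926 = 4.1852
L = 81 + 4.1852 = 85.2 dB

85.2


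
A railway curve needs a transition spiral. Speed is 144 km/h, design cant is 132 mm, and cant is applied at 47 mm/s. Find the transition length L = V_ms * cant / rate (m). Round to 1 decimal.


Convert speed: V = 144 / 3.6 = 40.0 m/s
L = 40.0 * 132 / 47
L = 5280.0 / 47
L = 112.3 m

112.3


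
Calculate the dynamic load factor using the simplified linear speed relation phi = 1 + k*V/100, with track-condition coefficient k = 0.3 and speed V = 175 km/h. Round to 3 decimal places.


phi = 1 + k * V / 100
phi = 1 + 0.3 * 175 / 100
phi = 1 + 0.525
phi = 1.525

1.525


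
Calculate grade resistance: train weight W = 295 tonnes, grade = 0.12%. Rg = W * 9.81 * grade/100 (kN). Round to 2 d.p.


Rg = W * 9.81 * grade / 100
Rg = 295 * 9.81 * 0.12 / 100
Rg = 2893.95 * 0.0012
Rg = 3.47 kN

3.47


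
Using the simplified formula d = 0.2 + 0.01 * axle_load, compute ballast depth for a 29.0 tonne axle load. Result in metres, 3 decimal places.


d = 0.2 + 0.01 * 29.0
d = 0.2 + 0.29
d = 0.490 m

0.490


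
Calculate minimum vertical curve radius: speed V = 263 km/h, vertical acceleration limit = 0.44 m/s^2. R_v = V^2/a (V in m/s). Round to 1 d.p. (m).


Convert speed: V = 263 / 3.6 = 73.0556 m/s
V^2 = 5337.1142 m^2/s^2
R_v = 5337.1142 / 0.44
R_v = 12129.8 m

12129.8


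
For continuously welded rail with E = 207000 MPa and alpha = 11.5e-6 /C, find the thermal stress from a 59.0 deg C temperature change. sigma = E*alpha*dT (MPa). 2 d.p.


sigma = E * alpha * dT
sigma = 207000 * 11.5e-6 * 59.0
sigma = 2.3805 * 59.0
sigma = 140.45 MPa

140.45


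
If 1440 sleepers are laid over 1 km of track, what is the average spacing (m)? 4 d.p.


Spacing = 1000 m / number of sleepers
Spacing = 1000 / 1440
Spacing = 0.6944 m

0.6944


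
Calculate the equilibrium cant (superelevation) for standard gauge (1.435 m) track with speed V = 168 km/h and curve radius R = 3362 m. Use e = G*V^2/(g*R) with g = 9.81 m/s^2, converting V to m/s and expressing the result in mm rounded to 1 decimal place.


Convert speed: V = 168 / 3.6 = 46.6667 m/s
Apply formula: e = 1.435 * 46.6667^2 / (9.81 * 3362)
e = 1.435 * 2177.7778 / 32981.22
e = 0.094754 m = 94.8 mm

94.8


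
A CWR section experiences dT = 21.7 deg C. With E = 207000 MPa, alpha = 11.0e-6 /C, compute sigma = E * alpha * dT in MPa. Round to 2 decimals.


sigma = E * alpha * dT
sigma = 207000 * 11.0e-6 * 21.7
sigma = 2.277 * 21.7
sigma = 49.41 MPa

49.41


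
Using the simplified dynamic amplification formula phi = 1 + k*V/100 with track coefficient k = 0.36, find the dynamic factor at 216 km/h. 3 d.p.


phi = 1 + k * V / 100
phi = 1 + 0.36 * 216 / 100
phi = 1 + 0.7776
phi = 1.778

1.778


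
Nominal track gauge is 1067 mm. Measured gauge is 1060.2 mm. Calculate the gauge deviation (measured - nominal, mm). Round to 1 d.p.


Deviation = measured - nominal
Deviation = 1060.2 - 1067
Deviation = -6.8 mm

-6.8


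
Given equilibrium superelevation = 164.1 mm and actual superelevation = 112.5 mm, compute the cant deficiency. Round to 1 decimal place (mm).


Cant deficiency = equilibrium cant - actual cant
CD = 164.1 - 112.5
CD = 51.6 mm

51.6


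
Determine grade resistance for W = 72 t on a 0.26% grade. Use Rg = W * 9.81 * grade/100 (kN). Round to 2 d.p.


Rg = W * 9.81 * grade / 100
Rg = 72 * 9.81 * 0.26 / 100
Rg = 706.32 * 0.0026
Rg = 1.84 kN

1.84


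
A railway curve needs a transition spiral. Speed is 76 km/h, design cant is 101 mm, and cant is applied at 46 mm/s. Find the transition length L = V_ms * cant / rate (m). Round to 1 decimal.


Convert speed: V = 76 / 3.6 = 21.1111 m/s
L = 21.1111 * 101 / 46
L = 2132.2222 / 46
L = 46.4 m

46.4


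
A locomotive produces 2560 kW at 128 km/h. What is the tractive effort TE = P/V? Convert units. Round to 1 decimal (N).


Convert: P = 2560 kW = 2560000 W
V = 128 / 3.6 = 35.5556 m/s
TE = 2560000 / 35.5556
TE = 72000.0 N

72000.0


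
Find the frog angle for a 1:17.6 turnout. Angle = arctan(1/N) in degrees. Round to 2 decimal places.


1/N = 1/17.6 = 0.056818
angle = arctan(0.056818) = 0.056757 rad
angle = 0.056757 * 180/pi = 3.25 degrees

3.25


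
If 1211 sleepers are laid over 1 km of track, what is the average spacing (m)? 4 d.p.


Spacing = 1000 m / number of sleepers
Spacing = 1000 / 1211
Spacing = 0.8258 m

0.8258


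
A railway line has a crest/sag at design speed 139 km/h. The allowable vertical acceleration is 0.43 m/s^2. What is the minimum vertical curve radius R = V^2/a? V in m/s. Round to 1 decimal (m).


Convert speed: V = 139 / 3.6 = 38.6111 m/s
V^2 = 1490.8179 m^2/s^2
R_v = 1490.8179 / 0.43
R_v = 3467.0 m

3467.0


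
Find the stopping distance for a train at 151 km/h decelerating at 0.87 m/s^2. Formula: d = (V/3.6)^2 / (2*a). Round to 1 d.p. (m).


Convert speed: V = 151 / 3.6 = 41.9444 m/s
V^2 = 1759.3364
d = 1759.3364 / (2 * 0.87)
d = 1759.3364 / 1.74
d = 1011.1 m

1011.1


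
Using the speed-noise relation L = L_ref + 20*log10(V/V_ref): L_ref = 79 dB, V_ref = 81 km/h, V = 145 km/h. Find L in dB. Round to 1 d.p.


V/V_ref = 145 / 81 = 1.790123
log10(1.790123) = 0.252883
20 * 0.252883 = 5.0577
L = 79 + 5.0577 = 84.1 dB

84.1


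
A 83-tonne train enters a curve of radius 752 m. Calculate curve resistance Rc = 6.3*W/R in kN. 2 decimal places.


Rc = 6.3 * W / R
Rc = 6.3 * 83 / 752
Rc = 522.9 / 752
Rc = 0.70 kN

0.70


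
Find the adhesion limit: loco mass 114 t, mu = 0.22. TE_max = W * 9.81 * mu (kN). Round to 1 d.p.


TE_max = W * g * mu
TE_max = 114 * 9.81 * 0.22
TE_max = 1118.34 * 0.22
TE_max = 246.0 kN

246.0


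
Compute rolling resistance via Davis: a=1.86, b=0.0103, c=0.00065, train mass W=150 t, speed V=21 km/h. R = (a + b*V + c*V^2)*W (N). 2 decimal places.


b*V = 0.0103 * 21 = 0.2163
c*V^2 = 0.00065 * 441 = 0.28665
R_per_t = 1.86 + 0.2163 + 0.28665 = 2.36295 N/t
R_total = 2.36295 * 150 = 354.44 N

354.44


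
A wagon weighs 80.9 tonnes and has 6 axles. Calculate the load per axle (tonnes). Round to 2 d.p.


Load per axle = total weight / number of axles
Load = 80.9 / 6
Load = 13.48 tonnes

13.48


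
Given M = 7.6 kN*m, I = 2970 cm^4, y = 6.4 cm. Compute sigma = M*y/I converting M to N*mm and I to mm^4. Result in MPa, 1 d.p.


Convert units:
M = 7.6 kN*m = 7600000 N*mm
y = 6.4 cm = 64 mm
I = 2970 cm^4 = 29700000 mm^4
sigma = 7600000 * 64 / 29700000
sigma = 16.4 MPa

16.4


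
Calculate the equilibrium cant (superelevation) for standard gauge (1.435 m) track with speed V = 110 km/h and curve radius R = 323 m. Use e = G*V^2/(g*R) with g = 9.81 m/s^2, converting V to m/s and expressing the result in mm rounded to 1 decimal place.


Convert speed: V = 110 / 3.6 = 30.5556 m/s
Apply formula: e = 1.435 * 30.5556^2 / (9.81 * 323)
e = 1.435 * 933.642 / 3168.63
e = 0.422825 m = 422.8 mm

422.8


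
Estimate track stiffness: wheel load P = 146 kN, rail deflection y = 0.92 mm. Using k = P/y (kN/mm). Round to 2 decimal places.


Track stiffness k = P / y
k = 146 / 0.92
k = 158.70 kN/mm

158.70


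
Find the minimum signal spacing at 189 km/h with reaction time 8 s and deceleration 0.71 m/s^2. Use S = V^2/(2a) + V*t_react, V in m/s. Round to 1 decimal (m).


V = 189 / 3.6 = 52.5 m/s
Braking distance = 52.5^2 / (2*0.71) = 1941.0211 m
Sighting distance = 52.5 * 8 = 420.0 m
S = 1941.0211 + 420.0 = 2361.0 m

2361.0


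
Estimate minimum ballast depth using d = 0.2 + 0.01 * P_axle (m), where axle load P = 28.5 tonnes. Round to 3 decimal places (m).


d = 0.2 + 0.01 * 28.5
d = 0.2 + 0.285
d = 0.485 m

0.485


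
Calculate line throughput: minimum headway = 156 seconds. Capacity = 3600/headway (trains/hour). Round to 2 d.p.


Capacity = 3600 / headway
Capacity = 3600 / 156
Capacity = 23.08 trains/hour

23.08


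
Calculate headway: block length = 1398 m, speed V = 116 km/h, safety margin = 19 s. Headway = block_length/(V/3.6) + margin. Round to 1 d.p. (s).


V = 116 / 3.6 = 32.2222 m/s
Block traversal time = 1398 / 32.2222 = 43.3862 s
Headway = 43.3862 + 19
Headway = 62.4 s

62.4


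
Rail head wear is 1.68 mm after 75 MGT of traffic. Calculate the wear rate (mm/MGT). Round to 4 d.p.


Wear rate = total wear / cumulative tonnage
Rate = 1.68 / 75
Rate = 0.0224 mm/MGT

0.0224


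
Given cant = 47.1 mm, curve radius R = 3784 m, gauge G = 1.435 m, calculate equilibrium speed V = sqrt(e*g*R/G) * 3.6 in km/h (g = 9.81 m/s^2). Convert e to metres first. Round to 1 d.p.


Convert cant: e = 47.1 mm = 0.0471 m
V_ms = sqrt(0.0471 * 9.81 * 3784 / 1.435)
V_ms = sqrt(1218.397898) = 34.9056 m/s
V = 34.9056 * 3.6 = 125.7 km/h

125.7


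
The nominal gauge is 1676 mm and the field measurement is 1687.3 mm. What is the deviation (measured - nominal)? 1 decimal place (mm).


Deviation = measured - nominal
Deviation = 1687.3 - 1676
Deviation = 11.3 mm

11.3


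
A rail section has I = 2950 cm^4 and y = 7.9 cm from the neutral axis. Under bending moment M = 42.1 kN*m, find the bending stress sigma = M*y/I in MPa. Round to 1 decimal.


Convert units:
M = 42.1 kN*m = 42100000 N*mm
y = 7.9 cm = 79 mm
I = 2950 cm^4 = 29500000 mm^4
sigma = 42100000 * 79 / 29500000
sigma = 112.7 MPa

112.7


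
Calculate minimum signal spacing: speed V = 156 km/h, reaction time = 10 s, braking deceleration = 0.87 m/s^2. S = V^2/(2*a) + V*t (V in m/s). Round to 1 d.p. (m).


V = 156 / 3.6 = 43.3333 m/s
Braking distance = 43.3333^2 / (2*0.87) = 1079.1826 m
Sighting distance = 43.3333 * 10 = 433.3333 m
S = 1079.1826 + 433.3333 = 1512.5 m

1512.5


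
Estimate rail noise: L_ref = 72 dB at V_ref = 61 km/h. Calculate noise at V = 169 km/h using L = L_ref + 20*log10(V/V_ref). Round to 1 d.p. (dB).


V/V_ref = 169 / 61 = 2.770492
log10(2.770492) = 0.442557
20 * 0.442557 = 8.8511
L = 72 + 8.8511 = 80.9 dB

80.9


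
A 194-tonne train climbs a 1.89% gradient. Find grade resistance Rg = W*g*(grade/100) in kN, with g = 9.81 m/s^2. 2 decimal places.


Rg = W * 9.81 * grade / 100
Rg = 194 * 9.81 * 1.89 / 100
Rg = 1903.14 * 0.0189
Rg = 35.97 kN

35.97


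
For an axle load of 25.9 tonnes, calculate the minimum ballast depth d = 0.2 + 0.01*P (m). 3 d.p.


d = 0.2 + 0.01 * 25.9
d = 0.2 + 0.259
d = 0.459 m

0.459


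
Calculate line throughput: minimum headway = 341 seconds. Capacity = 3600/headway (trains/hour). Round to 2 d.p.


Capacity = 3600 / headway
Capacity = 3600 / 341
Capacity = 10.56 trains/hour

10.56


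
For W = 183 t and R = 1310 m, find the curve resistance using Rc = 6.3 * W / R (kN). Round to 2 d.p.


Rc = 6.3 * W / R
Rc = 6.3 * 183 / 1310
Rc = 1152.9 / 1310
Rc = 0.88 kN

0.88


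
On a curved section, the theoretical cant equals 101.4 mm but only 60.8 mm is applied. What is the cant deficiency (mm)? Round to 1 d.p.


Cant deficiency = equilibrium cant - actual cant
CD = 101.4 - 60.8
CD = 40.6 mm

40.6


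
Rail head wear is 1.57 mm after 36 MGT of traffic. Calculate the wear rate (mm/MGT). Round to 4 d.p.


Wear rate = total wear / cumulative tonnage
Rate = 1.57 / 36
Rate = 0.0436 mm/MGT

0.0436


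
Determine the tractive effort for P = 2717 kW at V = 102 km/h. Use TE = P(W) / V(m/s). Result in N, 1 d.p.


Convert: P = 2717 kW = 2717000 W
V = 102 / 3.6 = 28.3333 m/s
TE = 2717000 / 28.3333
TE = 95894.1 N

95894.1


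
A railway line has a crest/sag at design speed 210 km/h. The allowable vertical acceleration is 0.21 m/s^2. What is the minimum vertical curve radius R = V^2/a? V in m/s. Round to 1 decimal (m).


Convert speed: V = 210 / 3.6 = 58.3333 m/s
V^2 = 3402.7778 m^2/s^2
R_v = 3402.7778 / 0.21
R_v = 16203.7 m

16203.7


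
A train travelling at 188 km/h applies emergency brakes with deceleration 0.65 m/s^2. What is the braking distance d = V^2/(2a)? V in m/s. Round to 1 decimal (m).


Convert speed: V = 188 / 3.6 = 52.2222 m/s
V^2 = 2727.1605
d = 2727.1605 / (2 * 0.65)
d = 2727.1605 / 1.3
d = 2097.8 m

2097.8


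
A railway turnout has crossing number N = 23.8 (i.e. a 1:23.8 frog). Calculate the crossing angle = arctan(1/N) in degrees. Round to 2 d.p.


1/N = 1/23.8 = 0.042017
angle = arctan(0.042017) = 0.041992 rad
angle = 0.041992 * 180/pi = 2.41 degrees

2.41


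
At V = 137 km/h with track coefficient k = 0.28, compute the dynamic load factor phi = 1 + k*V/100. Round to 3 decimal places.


phi = 1 + k * V / 100
phi = 1 + 0.28 * 137 / 100
phi = 1 + 0.3836
phi = 1.384

1.384


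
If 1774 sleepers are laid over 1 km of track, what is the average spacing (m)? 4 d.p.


Spacing = 1000 m / number of sleepers
Spacing = 1000 / 1774
Spacing = 0.5637 m

0.5637


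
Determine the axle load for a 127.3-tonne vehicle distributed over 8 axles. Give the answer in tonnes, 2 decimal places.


Load per axle = total weight / number of axles
Load = 127.3 / 8
Load = 15.91 tonnes

15.91


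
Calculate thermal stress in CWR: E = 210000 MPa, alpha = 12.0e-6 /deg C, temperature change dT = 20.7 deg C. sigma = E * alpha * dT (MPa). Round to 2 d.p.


sigma = E * alpha * dT
sigma = 210000 * 12.0e-6 * 20.7
sigma = 2.52 * 20.7
sigma = 52.16 MPa

52.16


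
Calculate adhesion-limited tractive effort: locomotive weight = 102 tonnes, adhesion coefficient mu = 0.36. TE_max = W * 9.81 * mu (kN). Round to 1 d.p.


TE_max = W * g * mu
TE_max = 102 * 9.81 * 0.36
TE_max = 1000.62 * 0.36
TE_max = 360.2 kN

360.2


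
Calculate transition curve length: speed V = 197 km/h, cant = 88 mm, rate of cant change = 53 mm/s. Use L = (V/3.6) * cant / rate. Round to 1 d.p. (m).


Convert speed: V = 197 / 3.6 = 54.7222 m/s
L = 54.7222 * 88 / 53
L = 4815.5556 / 53
L = 90.9 m

90.9


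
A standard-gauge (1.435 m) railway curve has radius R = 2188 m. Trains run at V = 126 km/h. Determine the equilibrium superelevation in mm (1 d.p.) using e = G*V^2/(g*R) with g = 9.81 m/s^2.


Convert speed: V = 126 / 3.6 = 35.0 m/s
Apply formula: e = 1.435 * 35.0^2 / (9.81 * 2188)
e = 1.435 * 1225.0 / 21464.28
e = 0.081898 m = 81.9 mm

81.9


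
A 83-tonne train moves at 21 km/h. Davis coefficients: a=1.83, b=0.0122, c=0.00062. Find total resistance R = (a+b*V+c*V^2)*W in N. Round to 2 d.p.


b*V = 0.0122 * 21 = 0.2562
c*V^2 = 0.00062 * 441 = 0.27342
R_per_t = 1.83 + 0.2562 + 0.27342 = 2.35962 N/t
R_total = 2.35962 * 83 = 195.85 N

195.85


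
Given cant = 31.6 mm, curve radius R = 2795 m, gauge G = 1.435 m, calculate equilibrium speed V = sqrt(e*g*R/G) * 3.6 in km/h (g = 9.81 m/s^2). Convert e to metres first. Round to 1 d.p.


Convert cant: e = 31.6 mm = 0.0316 m
V_ms = sqrt(0.0316 * 9.81 * 2795 / 1.435)
V_ms = sqrt(603.790118) = 24.5721 m/s
V = 24.5721 * 3.6 = 88.5 km/h

88.5


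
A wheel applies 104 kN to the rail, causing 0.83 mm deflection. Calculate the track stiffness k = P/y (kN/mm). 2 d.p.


Track stiffness k = P / y
k = 104 / 0.83
k = 125.30 kN/mm

125.30


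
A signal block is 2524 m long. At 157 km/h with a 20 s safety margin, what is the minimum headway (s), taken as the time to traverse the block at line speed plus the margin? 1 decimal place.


V = 157 / 3.6 = 43.6111 m/s
Block traversal time = 2524 / 43.6111 = 57.8752 s
Headway = 57.8752 + 20
Headway = 77.9 s

77.9


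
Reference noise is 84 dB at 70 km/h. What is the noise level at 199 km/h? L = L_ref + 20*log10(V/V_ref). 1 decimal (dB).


V/V_ref = 199 / 70 = 2.842857
log10(2.842857) = 0.453755
20 * 0.453755 = 9.0751
L = 84 + 9.0751 = 93.1 dB

93.1


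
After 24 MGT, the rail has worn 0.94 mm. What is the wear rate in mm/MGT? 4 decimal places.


Wear rate = total wear / cumulative tonnage
Rate = 0.94 / 24
Rate = 0.0392 mm/MGT

0.0392


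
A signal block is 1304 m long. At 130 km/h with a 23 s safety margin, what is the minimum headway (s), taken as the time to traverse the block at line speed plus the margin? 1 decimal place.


V = 130 / 3.6 = 36.1111 m/s
Block traversal time = 1304 / 36.1111 = 36.1108 s
Headway = 36.1108 + 23
Headway = 59.1 s

59.1


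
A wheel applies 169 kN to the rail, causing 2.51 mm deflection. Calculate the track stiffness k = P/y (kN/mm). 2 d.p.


Track stiffness k = P / y
k = 169 / 2.51
k = 67.33 kN/mm

67.33


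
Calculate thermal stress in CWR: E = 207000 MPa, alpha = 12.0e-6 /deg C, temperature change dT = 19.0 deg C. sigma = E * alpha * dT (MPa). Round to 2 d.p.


sigma = E * alpha * dT
sigma = 207000 * 12.0e-6 * 19.0
sigma = 2.484 * 19.0
sigma = 47.20 MPa

47.20


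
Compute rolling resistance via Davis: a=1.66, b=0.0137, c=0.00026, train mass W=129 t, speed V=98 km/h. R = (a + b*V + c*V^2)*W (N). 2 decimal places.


b*V = 0.0137 * 98 = 1.3426
c*V^2 = 0.00026 * 9604 = 2.49704
R_per_t = 1.66 + 1.3426 + 2.49704 = 5.49964 N/t
R_total = 5.49964 * 129 = 709.45 N

709.45


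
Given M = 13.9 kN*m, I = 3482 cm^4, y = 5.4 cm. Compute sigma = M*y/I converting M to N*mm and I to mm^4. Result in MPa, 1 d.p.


Convert units:
M = 13.9 kN*m = 13900000 N*mm
y = 5.4 cm = 54 mm
I = 3482 cm^4 = 34820000 mm^4
sigma = 13900000 * 54 / 34820000
sigma = 21.6 MPa

21.6


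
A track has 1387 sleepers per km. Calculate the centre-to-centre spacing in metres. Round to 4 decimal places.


Spacing = 1000 m / number of sleepers
Spacing = 1000 / 1387
Spacing = 0.7210 m

0.7210


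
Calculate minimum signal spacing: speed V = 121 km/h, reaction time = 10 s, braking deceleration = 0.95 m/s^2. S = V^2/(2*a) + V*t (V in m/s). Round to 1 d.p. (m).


V = 121 / 3.6 = 33.6111 m/s
Braking distance = 33.6111^2 / (2*0.95) = 594.5825 m
Sighting distance = 33.6111 * 10 = 336.1111 m
S = 594.5825 + 336.1111 = 930.7 m

930.7


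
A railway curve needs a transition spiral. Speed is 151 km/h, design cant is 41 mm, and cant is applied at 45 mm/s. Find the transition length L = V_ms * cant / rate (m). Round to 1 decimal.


Convert speed: V = 151 / 3.6 = 41.9444 m/s
L = 41.9444 * 41 / 45
L = 1719.7222 / 45
L = 38.2 m

38.2


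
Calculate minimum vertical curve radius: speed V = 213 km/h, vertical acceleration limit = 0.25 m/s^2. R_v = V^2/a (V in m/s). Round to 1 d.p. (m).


Convert speed: V = 213 / 3.6 = 59.1667 m/s
V^2 = 3500.6944 m^2/s^2
R_v = 3500.6944 / 0.25
R_v = 14002.8 m

14002.8


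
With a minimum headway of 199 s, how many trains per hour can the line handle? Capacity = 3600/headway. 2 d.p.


Capacity = 3600 / headway
Capacity = 3600 / 199
Capacity = 18.09 trains/hour

18.09


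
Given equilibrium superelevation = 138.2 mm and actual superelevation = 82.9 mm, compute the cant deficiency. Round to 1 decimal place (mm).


Cant deficiency = equilibrium cant - actual cant
CD = 138.2 - 82.9
CD = 55.3 mm

55.3


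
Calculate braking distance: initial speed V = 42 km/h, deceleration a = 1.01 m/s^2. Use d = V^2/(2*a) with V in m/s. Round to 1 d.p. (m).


Convert speed: V = 42 / 3.6 = 11.6667 m/s
V^2 = 136.1111
d = 136.1111 / (2 * 1.01)
d = 136.1111 / 2.02
d = 67.4 m

67.4


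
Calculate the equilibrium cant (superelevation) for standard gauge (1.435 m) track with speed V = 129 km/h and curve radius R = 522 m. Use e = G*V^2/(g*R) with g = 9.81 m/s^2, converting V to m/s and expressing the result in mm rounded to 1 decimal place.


Convert speed: V = 129 / 3.6 = 35.8333 m/s
Apply formula: e = 1.435 * 35.8333^2 / (9.81 * 522)
e = 1.435 * 1284.0278 / 5120.82
e = 0.359821 m = 359.8 mm

359.8


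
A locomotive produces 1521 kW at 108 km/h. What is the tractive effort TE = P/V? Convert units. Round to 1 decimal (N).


Convert: P = 1521 kW = 1521000 W
V = 108 / 3.6 = 30.0 m/s
TE = 1521000 / 30.0
TE = 50700.0 N

50700.0


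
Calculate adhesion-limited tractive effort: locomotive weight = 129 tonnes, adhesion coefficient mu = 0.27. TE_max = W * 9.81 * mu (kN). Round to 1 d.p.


TE_max = W * g * mu
TE_max = 129 * 9.81 * 0.27
TE_max = 1265.49 * 0.27
TE_max = 341.7 kN

341.7


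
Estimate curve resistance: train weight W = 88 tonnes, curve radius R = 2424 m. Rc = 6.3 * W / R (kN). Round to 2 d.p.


Rc = 6.3 * W / R
Rc = 6.3 * 88 / 2424
Rc = 554.4 / 2424
Rc = 0.23 kN

0.23


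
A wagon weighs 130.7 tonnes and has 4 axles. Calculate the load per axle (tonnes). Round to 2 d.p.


Load per axle = total weight / number of axles
Load = 130.7 / 4
Load = 32.68 tonnes

32.68


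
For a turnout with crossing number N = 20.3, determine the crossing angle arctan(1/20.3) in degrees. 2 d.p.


1/N = 1/20.3 = 0.049261
angle = arctan(0.049261) = 0.049221 rad
angle = 0.049221 * 180/pi = 2.82 degrees

2.82


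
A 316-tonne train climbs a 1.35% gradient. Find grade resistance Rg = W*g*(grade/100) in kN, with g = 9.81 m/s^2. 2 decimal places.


Rg = W * 9.81 * grade / 100
Rg = 316 * 9.81 * 1.35 / 100
Rg = 3099.96 * 0.0135
Rg = 41.85 kN

41.85


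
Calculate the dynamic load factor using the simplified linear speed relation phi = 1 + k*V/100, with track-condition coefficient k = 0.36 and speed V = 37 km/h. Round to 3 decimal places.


phi = 1 + k * V / 100
phi = 1 + 0.36 * 37 / 100
phi = 1 + 0.1332
phi = 1.133

1.133


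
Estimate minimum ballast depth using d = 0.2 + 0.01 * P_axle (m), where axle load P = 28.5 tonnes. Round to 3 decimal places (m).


d = 0.2 + 0.01 * 28.5
d = 0.2 + 0.285
d = 0.485 m

0.485


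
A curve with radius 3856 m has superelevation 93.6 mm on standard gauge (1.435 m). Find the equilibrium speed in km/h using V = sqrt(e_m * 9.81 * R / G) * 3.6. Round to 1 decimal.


Convert cant: e = 93.6 mm = 0.0936 m
V_ms = sqrt(0.0936 * 9.81 * 3856 / 1.435)
V_ms = sqrt(2467.345572) = 49.6724 m/s
V = 49.6724 * 3.6 = 178.8 km/h

178.8


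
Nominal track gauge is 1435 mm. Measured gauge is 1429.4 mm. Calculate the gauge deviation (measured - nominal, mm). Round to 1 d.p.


Deviation = measured - nominal
Deviation = 1429.4 - 1435
Deviation = -5.6 mm

-5.6


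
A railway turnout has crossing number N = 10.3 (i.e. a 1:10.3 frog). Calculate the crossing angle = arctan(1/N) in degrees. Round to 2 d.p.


1/N = 1/10.3 = 0.097087
angle = arctan(0.097087) = 0.096784 rad
angle = 0.096784 * 180/pi = 5.55 degrees

5.55


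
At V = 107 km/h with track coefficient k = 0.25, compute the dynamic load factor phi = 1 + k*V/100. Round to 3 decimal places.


phi = 1 + k * V / 100
phi = 1 + 0.25 * 107 / 100
phi = 1 + 0.2675
phi = 1.268

1.268


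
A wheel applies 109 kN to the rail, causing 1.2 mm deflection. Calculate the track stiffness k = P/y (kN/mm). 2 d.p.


Track stiffness k = P / y
k = 109 / 1.2
k = 90.83 kN/mm

90.83


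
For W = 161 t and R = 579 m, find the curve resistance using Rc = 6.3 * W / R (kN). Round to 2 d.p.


Rc = 6.3 * W / R
Rc = 6.3 * 161 / 579
Rc = 1014.3 / 579
Rc = 1.75 kN

1.75


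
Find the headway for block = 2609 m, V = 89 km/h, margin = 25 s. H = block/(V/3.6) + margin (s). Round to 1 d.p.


V = 89 / 3.6 = 24.7222 m/s
Block traversal time = 2609 / 24.7222 = 105.5326 s
Headway = 105.5326 + 25
Headway = 130.5 s

130.5


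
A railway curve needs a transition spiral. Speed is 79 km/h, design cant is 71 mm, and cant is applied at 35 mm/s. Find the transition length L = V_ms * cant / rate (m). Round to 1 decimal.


Convert speed: V = 79 / 3.6 = 21.9444 m/s
L = 21.9444 * 71 / 35
L = 1558.0556 / 35
L = 44.5 m

44.5


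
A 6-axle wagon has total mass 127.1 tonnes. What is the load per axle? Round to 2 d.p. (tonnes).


Load per axle = total weight / number of axles
Load = 127.1 / 6
Load = 21.18 tonnes

21.18


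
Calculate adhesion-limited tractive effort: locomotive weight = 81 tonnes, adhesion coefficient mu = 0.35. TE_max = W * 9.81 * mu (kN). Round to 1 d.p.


TE_max = W * g * mu
TE_max = 81 * 9.81 * 0.35
TE_max = 794.61 * 0.35
TE_max = 278.1 kN

278.1


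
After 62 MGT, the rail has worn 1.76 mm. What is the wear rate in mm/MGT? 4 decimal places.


Wear rate = total wear / cumulative tonnage
Rate = 1.76 / 62
Rate = 0.0284 mm/MGT

0.0284


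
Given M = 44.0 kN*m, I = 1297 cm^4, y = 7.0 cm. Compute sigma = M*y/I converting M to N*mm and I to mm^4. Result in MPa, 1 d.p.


Convert units:
M = 44.0 kN*m = 44000000 N*mm
y = 7.0 cm = 70 mm
I = 1297 cm^4 = 12970000 mm^4
sigma = 44000000 * 70 / 12970000
sigma = 237.5 MPa

237.5


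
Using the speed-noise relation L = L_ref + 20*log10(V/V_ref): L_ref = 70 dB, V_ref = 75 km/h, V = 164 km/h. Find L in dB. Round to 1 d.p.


V/V_ref = 164 / 75 = 2.186667
log10(2.186667) = 0.339783
20 * 0.339783 = 6.7957
L = 70 + 6.7957 = 76.8 dB

76.8


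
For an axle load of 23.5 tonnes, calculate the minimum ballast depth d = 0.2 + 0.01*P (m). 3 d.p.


d = 0.2 + 0.01 * 23.5
d = 0.2 + 0.235
d = 0.435 m

0.435


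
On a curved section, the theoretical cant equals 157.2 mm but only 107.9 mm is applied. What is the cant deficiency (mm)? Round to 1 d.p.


Cant deficiency = equilibrium cant - actual cant
CD = 157.2 - 107.9
CD = 49.3 mm

49.3


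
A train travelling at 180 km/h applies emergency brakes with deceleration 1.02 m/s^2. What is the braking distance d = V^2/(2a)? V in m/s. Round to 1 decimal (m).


Convert speed: V = 180 / 3.6 = 50.0 m/s
V^2 = 2500.0
d = 2500.0 / (2 * 1.02)
d = 2500.0 / 2.04
d = 1225.5 m

1225.5


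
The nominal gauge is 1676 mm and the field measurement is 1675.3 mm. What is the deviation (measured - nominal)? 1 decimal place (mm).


Deviation = measured - nominal
Deviation = 1675.3 - 1676
Deviation = -0.7 mm

-0.7


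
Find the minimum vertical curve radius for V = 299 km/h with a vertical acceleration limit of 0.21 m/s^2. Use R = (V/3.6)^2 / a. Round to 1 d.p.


Convert speed: V = 299 / 3.6 = 83.0556 m/s
V^2 = 6898.2253 m^2/s^2
R_v = 6898.2253 / 0.21
R_v = 32848.7 m

32848.7


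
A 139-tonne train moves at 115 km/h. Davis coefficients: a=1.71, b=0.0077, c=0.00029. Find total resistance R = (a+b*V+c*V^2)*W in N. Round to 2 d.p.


b*V = 0.0077 * 115 = 0.8855
c*V^2 = 0.00029 * 13225 = 3.83525
R_per_t = 1.71 + 0.8855 + 3.83525 = 6.43075 N/t
R_total = 6.43075 * 139 = 893.87 N

893.87


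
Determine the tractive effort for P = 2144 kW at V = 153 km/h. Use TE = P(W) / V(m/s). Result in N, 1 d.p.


Convert: P = 2144 kW = 2144000 W
V = 153 / 3.6 = 42.5 m/s
TE = 2144000 / 42.5
TE = 50447.1 N

50447.1


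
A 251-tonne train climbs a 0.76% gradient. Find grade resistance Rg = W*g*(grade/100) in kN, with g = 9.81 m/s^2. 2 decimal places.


Rg = W * 9.81 * grade / 100
Rg = 251 * 9.81 * 0.76 / 100
Rg = 2462.31 * 0.0076
Rg = 18.71 kN

18.71


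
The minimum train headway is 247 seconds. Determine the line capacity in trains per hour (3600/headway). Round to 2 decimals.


Capacity = 3600 / headway
Capacity = 3600 / 247
Capacity = 14.57 trains/hour

14.57


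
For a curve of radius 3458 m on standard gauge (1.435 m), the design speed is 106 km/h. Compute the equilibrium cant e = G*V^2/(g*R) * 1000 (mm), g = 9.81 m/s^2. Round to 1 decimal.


Convert speed: V = 106 / 3.6 = 29.4444 m/s
Apply formula: e = 1.435 * 29.4444^2 / (9.81 * 3458)
e = 1.435 * 866.9753 / 33922.98
e = 0.036675 m = 36.7 mm

36.7


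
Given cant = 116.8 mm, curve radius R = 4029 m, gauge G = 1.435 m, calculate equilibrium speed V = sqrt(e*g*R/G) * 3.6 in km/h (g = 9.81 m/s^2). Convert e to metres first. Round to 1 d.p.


Convert cant: e = 116.8 mm = 0.1168 m
V_ms = sqrt(0.1168 * 9.81 * 4029 / 1.435)
V_ms = sqrt(3217.045597) = 56.719 m/s
V = 56.719 * 3.6 = 204.2 km/h

204.2


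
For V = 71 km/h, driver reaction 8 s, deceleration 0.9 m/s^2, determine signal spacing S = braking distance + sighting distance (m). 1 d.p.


V = 71 / 3.6 = 19.7222 m/s
Braking distance = 19.7222^2 / (2*0.9) = 216.0922 m
Sighting distance = 19.7222 * 8 = 157.7778 m
S = 216.0922 + 157.7778 = 373.9 m

373.9


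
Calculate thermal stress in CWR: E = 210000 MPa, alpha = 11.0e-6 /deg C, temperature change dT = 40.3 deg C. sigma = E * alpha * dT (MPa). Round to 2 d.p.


sigma = E * alpha * dT
sigma = 210000 * 11.0e-6 * 40.3
sigma = 2.31 * 40.3
sigma = 93.09 MPa

93.09


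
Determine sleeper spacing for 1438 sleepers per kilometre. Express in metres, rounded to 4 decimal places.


Spacing = 1000 m / number of sleepers
Spacing = 1000 / 1438
Spacing = 0.6954 m

0.6954


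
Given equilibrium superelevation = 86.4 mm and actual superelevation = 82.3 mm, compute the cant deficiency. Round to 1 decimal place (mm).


Cant deficiency = equilibrium cant - actual cant
CD = 86.4 - 82.3
CD = 4.1 mm

4.1


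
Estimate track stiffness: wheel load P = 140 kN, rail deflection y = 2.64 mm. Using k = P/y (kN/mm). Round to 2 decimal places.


Track stiffness k = P / y
k = 140 / 2.64
k = 53.03 kN/mm

53.03


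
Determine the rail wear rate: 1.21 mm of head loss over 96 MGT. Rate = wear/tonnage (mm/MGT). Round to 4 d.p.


Wear rate = total wear / cumulative tonnage
Rate = 1.21 / 96
Rate = 0.0126 mm/MGT

0.0126


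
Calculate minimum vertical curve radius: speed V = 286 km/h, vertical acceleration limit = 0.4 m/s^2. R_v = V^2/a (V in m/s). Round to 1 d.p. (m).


Convert speed: V = 286 / 3.6 = 79.4444 m/s
V^2 = 6311.4198 m^2/s^2
R_v = 6311.4198 / 0.4
R_v = 15778.5 m

15778.5


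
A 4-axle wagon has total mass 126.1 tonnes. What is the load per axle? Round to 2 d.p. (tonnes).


Load per axle = total weight / number of axles
Load = 126.1 / 4
Load = 31.53 tonnes

31.53


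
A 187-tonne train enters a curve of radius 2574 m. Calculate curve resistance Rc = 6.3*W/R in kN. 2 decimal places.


Rc = 6.3 * W / R
Rc = 6.3 * 187 / 2574
Rc = 1178.1 / 2574
Rc = 0.46 kN

0.46


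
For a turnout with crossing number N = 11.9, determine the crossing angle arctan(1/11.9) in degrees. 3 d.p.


1/N = 1/11.9 = 0.084034
angle = arctan(0.084034) = 0.083837 rad
angle = 0.083837 * 180/pi = 4.803 degrees

4.803


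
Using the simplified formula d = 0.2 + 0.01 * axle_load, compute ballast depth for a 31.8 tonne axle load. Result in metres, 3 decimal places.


d = 0.2 + 0.01 * 31.8
d = 0.2 + 0.318
d = 0.518 m

0.518


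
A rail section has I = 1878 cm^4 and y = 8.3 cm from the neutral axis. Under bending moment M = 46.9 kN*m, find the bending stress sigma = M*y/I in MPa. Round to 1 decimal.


Convert units:
M = 46.9 kN*m = 46900000 N*mm
y = 8.3 cm = 83 mm
I = 1878 cm^4 = 18780000 mm^4
sigma = 46900000 * 83 / 18780000
sigma = 207.3 MPa

207.3


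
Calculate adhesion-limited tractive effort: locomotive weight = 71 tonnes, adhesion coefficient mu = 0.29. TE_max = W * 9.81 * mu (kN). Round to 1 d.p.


TE_max = W * g * mu
TE_max = 71 * 9.81 * 0.29
TE_max = 696.51 * 0.29
TE_max = 202.0 kN

202.0


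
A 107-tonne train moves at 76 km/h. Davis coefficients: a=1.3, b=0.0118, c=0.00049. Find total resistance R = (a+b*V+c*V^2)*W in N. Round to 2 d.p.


b*V = 0.0118 * 76 = 0.8968
c*V^2 = 0.00049 * 5776 = 2.83024
R_per_t = 1.3 + 0.8968 + 2.83024 = 5.02704 N/t
R_total = 5.02704 * 107 = 537.89 N

537.89


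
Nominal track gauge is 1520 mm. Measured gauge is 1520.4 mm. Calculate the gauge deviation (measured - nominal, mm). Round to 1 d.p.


Deviation = measured - nominal
Deviation = 1520.4 - 1520
Deviation = 0.4 mm

0.4


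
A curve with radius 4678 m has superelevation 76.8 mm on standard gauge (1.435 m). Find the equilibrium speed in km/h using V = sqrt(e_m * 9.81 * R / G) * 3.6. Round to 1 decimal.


Convert cant: e = 76.8 mm = 0.0768 m
V_ms = sqrt(0.0768 * 9.81 * 4678 / 1.435)
V_ms = sqrt(2456.057578) = 49.5586 m/s
V = 49.5586 * 3.6 = 178.4 km/h

178.4


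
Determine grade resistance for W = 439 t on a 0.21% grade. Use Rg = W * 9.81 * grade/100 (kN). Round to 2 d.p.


Rg = W * 9.81 * grade / 100
Rg = 439 * 9.81 * 0.21 / 100
Rg = 4306.59 * 0.0021
Rg = 9.04 kN

9.04


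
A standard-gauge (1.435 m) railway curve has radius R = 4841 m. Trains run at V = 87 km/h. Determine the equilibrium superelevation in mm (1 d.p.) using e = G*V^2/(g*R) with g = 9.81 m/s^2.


Convert speed: V = 87 / 3.6 = 24.1667 m/s
Apply formula: e = 1.435 * 24.1667^2 / (9.81 * 4841)
e = 1.435 * 584.0278 / 47490.21
e = 0.017647 m = 17.6 mm

17.6


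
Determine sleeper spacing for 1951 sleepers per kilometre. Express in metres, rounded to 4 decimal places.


Spacing = 1000 m / number of sleepers
Spacing = 1000 / 1951
Spacing = 0.5126 m

0.5126


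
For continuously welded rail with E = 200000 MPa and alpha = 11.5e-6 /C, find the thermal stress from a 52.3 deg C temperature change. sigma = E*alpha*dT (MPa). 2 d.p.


sigma = E * alpha * dT
sigma = 200000 * 11.5e-6 * 52.3
sigma = 2.3 * 52.3
sigma = 120.29 MPa

120.29


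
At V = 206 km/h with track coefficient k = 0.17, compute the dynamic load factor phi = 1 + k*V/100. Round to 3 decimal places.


phi = 1 + k * V / 100
phi = 1 + 0.17 * 206 / 100
phi = 1 + 0.3502
phi = 1.350

1.350


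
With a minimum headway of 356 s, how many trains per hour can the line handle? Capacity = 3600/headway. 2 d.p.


Capacity = 3600 / headway
Capacity = 3600 / 356
Capacity = 10.11 trains/hour

10.11


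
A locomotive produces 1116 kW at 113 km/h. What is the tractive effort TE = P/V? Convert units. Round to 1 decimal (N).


Convert: P = 1116 kW = 1116000 W
V = 113 / 3.6 = 31.3889 m/s
TE = 1116000 / 31.3889
TE = 35554.0 N

35554.0


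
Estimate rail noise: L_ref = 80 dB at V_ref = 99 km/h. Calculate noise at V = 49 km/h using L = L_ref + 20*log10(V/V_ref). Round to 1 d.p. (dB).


V/V_ref = 49 / 99 = 0.494949
log10(0.494949) = -0.305439
20 * -0.305439 = -6.1088
L = 80 + -6.1088 = 73.9 dB

73.9


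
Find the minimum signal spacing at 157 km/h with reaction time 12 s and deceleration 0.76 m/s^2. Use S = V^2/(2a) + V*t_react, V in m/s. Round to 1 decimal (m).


V = 157 / 3.6 = 43.6111 m/s
Braking distance = 43.6111^2 / (2*0.76) = 1251.2691 m
Sighting distance = 43.6111 * 12 = 523.3333 m
S = 1251.2691 + 523.3333 = 1774.6 m

1774.6
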